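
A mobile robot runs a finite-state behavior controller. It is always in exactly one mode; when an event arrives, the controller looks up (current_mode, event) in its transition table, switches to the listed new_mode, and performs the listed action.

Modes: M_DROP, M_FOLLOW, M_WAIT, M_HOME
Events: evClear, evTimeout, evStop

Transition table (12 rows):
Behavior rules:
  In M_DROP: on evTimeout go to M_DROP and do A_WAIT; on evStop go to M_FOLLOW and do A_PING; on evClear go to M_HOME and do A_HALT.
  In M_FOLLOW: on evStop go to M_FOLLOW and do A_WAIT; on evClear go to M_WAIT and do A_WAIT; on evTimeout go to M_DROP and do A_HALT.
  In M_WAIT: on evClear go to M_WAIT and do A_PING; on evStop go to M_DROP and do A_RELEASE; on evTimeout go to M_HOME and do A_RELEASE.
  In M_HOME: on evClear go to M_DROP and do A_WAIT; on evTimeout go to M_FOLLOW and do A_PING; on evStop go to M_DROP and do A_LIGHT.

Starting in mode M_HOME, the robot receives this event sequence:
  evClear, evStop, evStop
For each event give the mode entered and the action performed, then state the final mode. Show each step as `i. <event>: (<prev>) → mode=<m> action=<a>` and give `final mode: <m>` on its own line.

final mode: M_FOLLOW

1. evClear: (M_HOME) → mode=M_DROP action=A_WAIT
2. evStop: (M_DROP) → mode=M_FOLLOW action=A_PING
3. evStop: (M_FOLLOW) → mode=M_FOLLOW action=A_WAIT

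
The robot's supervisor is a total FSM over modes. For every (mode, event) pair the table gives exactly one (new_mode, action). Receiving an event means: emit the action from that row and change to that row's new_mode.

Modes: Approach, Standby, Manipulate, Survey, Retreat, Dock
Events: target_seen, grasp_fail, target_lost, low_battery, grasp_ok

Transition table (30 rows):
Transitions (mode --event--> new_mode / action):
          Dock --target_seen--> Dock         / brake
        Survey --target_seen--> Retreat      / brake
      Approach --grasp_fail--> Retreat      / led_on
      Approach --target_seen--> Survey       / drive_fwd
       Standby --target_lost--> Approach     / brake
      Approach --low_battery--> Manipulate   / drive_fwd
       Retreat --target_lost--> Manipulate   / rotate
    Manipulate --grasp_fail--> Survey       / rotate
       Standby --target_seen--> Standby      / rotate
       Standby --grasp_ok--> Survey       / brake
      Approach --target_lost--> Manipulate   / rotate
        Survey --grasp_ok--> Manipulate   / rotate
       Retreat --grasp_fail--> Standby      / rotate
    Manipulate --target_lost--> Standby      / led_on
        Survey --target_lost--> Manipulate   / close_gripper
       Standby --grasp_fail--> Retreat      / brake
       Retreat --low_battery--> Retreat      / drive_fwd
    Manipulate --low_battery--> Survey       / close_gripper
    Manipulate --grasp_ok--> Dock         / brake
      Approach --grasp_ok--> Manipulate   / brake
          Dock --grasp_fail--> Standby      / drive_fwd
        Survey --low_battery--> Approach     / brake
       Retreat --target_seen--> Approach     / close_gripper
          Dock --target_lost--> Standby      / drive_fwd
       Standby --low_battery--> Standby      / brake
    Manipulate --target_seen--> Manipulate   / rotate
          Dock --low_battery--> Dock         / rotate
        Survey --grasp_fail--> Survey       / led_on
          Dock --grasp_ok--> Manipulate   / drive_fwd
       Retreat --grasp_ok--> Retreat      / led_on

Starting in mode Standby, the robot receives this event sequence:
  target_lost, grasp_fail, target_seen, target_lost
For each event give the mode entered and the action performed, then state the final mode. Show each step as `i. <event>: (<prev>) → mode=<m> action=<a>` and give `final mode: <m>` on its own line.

final mode: Manipulate

1. target_lost: (Standby) → mode=Approach action=brake
2. grasp_fail: (Approach) → mode=Retreat action=led_on
3. target_seen: (Retreat) → mode=Approach action=close_gripper
4. target_lost: (Approach) → mode=Manipulate action=rotate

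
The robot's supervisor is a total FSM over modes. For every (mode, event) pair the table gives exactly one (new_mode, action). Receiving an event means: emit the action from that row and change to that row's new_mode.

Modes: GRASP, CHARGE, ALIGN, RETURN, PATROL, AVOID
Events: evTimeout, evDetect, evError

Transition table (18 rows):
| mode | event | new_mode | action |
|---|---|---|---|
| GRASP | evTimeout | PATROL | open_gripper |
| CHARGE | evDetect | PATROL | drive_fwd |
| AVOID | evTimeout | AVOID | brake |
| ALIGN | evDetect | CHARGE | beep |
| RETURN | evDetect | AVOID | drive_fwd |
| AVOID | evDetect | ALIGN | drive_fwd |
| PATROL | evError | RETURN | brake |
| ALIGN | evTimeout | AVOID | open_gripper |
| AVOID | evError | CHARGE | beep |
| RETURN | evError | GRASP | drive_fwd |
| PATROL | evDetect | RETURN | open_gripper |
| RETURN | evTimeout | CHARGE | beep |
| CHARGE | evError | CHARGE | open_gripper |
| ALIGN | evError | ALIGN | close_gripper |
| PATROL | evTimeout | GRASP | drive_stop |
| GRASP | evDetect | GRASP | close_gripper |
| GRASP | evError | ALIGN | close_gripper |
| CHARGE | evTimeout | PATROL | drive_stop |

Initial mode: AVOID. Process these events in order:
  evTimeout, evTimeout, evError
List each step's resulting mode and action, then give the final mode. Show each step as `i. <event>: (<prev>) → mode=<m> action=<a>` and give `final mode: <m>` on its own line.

final mode: CHARGE

1. evTimeout: (AVOID) → mode=AVOID action=brake
2. evTimeout: (AVOID) → mode=AVOID action=brake
3. evError: (AVOID) → mode=CHARGE action=beep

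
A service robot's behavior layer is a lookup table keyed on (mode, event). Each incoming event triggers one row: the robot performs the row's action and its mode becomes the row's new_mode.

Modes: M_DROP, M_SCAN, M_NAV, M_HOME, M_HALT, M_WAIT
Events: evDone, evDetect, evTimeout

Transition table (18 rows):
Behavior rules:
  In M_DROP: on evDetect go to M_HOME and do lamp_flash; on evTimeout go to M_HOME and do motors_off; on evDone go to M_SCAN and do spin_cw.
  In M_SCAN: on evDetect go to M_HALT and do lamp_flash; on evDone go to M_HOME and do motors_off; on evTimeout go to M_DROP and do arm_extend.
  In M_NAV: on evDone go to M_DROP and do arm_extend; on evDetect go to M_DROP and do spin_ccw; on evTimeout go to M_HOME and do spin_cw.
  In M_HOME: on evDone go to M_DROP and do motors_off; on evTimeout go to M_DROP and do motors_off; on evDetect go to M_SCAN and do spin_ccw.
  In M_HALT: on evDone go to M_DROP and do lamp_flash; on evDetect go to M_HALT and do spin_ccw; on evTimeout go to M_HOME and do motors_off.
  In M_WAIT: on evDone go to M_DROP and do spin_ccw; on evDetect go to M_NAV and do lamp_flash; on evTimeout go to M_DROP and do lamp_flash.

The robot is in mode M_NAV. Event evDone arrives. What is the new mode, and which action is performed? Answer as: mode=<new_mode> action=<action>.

mode=M_DROP action=arm_extend

current mode = M_NAV; filter table to that mode:
  (M_NAV, evDone) → (M_DROP, arm_extend)  ← event matches
  (M_NAV, evDetect) → (M_DROP, spin_ccw)
  (M_NAV, evTimeout) → (M_HOME, spin_cw)
event = evDone selects (M_DROP, arm_extend)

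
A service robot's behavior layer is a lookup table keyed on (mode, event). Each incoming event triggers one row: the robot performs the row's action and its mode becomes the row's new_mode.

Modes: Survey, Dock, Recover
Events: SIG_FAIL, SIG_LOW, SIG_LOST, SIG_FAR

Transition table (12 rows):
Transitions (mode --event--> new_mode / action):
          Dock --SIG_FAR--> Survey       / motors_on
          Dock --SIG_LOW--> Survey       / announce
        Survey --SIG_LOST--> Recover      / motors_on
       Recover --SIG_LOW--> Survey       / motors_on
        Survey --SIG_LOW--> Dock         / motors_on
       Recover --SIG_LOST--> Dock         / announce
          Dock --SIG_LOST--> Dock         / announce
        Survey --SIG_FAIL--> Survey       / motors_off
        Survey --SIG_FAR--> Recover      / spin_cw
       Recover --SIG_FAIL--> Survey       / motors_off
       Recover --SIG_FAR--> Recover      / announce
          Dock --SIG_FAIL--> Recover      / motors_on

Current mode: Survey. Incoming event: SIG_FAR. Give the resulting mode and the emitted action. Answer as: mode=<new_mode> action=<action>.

current mode = Survey; filter table to that mode:
  (Survey, SIG_LOST) → (Recover, motors_on)
  (Survey, SIG_LOW) → (Dock, motors_on)
  (Survey, SIG_FAIL) → (Survey, motors_off)
  (Survey, SIG_FAR) → (Recover, spin_cw)  ← event matches
event = SIG_FAR selects (Recover, spin_cw)

mode=Recover action=spin_cw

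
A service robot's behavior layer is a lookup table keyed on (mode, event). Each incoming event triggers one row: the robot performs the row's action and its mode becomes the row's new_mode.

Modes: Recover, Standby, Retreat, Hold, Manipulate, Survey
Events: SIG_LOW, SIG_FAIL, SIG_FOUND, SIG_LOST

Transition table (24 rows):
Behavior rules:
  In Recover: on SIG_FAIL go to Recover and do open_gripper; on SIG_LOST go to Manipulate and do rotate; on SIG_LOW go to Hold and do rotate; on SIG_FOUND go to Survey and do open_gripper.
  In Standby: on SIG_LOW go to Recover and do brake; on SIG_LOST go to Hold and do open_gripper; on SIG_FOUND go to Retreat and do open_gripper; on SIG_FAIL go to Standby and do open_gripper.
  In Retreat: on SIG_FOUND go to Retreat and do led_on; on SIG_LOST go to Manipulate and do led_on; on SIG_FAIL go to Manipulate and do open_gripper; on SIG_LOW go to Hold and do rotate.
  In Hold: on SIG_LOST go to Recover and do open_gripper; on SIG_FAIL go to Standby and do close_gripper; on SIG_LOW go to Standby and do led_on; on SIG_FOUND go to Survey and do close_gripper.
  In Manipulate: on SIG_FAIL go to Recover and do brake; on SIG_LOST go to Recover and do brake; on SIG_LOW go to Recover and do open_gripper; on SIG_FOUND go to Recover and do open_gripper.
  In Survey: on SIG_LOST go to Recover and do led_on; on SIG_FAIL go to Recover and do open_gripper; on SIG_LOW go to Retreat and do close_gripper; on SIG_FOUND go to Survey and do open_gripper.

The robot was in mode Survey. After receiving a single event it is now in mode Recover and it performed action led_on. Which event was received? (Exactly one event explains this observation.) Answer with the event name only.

try SIG_LOW: (Survey, SIG_LOW) → (Retreat, close_gripper)
try SIG_FAIL: (Survey, SIG_FAIL) → (Recover, open_gripper)
try SIG_FOUND: (Survey, SIG_FOUND) → (Survey, open_gripper)
try SIG_LOST: (Survey, SIG_LOST) → (Recover, led_on)  ← matches

SIG_LOST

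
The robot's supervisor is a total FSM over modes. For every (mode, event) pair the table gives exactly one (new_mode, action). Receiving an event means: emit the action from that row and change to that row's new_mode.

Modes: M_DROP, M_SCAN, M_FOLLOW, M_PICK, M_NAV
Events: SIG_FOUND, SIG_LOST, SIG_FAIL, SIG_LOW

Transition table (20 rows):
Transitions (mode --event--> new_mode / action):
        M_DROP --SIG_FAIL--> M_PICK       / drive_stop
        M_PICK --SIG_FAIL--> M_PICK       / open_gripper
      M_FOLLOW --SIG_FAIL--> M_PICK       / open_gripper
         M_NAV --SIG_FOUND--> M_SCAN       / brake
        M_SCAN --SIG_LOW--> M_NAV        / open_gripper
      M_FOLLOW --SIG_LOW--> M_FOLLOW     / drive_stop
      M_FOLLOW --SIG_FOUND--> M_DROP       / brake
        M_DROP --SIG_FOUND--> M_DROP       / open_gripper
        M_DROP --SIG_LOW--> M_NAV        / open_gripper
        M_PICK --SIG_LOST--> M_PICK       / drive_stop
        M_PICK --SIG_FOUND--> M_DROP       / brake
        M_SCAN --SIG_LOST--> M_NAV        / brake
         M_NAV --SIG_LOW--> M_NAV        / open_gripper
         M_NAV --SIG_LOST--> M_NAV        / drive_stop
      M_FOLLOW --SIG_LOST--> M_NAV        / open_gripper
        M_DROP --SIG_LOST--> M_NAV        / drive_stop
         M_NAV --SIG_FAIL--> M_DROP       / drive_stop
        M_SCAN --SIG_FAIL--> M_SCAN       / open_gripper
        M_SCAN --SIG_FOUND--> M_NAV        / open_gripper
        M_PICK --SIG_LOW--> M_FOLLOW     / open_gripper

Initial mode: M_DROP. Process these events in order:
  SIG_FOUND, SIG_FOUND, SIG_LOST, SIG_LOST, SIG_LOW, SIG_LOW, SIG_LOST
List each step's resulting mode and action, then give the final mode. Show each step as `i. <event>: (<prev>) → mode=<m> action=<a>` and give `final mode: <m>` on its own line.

1. SIG_FOUND: (M_DROP) → mode=M_DROP action=open_gripper
2. SIG_FOUND: (M_DROP) → mode=M_DROP action=open_gripper
3. SIG_LOST: (M_DROP) → mode=M_NAV action=drive_stop
4. SIG_LOST: (M_NAV) → mode=M_NAV action=drive_stop
5. SIG_LOW: (M_NAV) → mode=M_NAV action=open_gripper
6. SIG_LOW: (M_NAV) → mode=M_NAV action=open_gripper
7. SIG_LOST: (M_NAV) → mode=M_NAV action=drive_stop

final mode: M_NAV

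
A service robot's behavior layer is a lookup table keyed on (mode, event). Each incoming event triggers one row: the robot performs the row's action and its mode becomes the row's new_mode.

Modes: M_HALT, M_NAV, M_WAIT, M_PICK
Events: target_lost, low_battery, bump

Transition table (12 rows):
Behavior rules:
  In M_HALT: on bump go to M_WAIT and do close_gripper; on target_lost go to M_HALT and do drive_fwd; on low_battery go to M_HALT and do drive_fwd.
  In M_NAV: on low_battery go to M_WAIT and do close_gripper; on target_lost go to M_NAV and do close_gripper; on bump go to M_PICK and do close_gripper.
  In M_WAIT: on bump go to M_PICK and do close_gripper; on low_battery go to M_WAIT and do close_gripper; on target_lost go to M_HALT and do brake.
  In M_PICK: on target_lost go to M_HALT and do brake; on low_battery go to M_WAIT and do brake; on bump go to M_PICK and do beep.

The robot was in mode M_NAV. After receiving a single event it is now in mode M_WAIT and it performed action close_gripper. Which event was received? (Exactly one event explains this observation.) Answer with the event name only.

low_battery

try target_lost: (M_NAV, target_lost) → (M_NAV, close_gripper)
try low_battery: (M_NAV, low_battery) → (M_WAIT, close_gripper)  ← matches
try bump: (M_NAV, bump) → (M_PICK, close_gripper)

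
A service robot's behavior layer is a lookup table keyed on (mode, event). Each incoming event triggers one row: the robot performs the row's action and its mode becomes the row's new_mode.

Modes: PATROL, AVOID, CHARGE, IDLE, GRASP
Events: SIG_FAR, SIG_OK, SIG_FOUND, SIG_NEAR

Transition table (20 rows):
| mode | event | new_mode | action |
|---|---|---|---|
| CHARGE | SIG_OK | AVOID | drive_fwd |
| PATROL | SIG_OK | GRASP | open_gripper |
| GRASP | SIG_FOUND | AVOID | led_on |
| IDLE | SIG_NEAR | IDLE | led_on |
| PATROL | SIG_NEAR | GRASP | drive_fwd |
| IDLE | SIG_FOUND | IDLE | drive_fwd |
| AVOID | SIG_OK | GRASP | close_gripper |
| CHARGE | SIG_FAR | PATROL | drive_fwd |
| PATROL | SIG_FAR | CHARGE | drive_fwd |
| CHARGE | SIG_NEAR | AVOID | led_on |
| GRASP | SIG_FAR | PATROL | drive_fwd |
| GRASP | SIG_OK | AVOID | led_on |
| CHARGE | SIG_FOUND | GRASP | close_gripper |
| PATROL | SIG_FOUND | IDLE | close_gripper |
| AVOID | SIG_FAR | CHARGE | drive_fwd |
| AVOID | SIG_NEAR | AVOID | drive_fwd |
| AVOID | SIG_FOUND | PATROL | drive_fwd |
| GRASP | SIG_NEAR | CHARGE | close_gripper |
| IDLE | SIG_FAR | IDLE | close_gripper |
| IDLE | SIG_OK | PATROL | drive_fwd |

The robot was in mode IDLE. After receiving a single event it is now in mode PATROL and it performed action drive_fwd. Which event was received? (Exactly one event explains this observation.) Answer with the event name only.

SIG_OK

try SIG_FAR: (IDLE, SIG_FAR) → (IDLE, close_gripper)
try SIG_OK: (IDLE, SIG_OK) → (PATROL, drive_fwd)  ← matches
try SIG_FOUND: (IDLE, SIG_FOUND) → (IDLE, drive_fwd)
try SIG_NEAR: (IDLE, SIG_NEAR) → (IDLE, led_on)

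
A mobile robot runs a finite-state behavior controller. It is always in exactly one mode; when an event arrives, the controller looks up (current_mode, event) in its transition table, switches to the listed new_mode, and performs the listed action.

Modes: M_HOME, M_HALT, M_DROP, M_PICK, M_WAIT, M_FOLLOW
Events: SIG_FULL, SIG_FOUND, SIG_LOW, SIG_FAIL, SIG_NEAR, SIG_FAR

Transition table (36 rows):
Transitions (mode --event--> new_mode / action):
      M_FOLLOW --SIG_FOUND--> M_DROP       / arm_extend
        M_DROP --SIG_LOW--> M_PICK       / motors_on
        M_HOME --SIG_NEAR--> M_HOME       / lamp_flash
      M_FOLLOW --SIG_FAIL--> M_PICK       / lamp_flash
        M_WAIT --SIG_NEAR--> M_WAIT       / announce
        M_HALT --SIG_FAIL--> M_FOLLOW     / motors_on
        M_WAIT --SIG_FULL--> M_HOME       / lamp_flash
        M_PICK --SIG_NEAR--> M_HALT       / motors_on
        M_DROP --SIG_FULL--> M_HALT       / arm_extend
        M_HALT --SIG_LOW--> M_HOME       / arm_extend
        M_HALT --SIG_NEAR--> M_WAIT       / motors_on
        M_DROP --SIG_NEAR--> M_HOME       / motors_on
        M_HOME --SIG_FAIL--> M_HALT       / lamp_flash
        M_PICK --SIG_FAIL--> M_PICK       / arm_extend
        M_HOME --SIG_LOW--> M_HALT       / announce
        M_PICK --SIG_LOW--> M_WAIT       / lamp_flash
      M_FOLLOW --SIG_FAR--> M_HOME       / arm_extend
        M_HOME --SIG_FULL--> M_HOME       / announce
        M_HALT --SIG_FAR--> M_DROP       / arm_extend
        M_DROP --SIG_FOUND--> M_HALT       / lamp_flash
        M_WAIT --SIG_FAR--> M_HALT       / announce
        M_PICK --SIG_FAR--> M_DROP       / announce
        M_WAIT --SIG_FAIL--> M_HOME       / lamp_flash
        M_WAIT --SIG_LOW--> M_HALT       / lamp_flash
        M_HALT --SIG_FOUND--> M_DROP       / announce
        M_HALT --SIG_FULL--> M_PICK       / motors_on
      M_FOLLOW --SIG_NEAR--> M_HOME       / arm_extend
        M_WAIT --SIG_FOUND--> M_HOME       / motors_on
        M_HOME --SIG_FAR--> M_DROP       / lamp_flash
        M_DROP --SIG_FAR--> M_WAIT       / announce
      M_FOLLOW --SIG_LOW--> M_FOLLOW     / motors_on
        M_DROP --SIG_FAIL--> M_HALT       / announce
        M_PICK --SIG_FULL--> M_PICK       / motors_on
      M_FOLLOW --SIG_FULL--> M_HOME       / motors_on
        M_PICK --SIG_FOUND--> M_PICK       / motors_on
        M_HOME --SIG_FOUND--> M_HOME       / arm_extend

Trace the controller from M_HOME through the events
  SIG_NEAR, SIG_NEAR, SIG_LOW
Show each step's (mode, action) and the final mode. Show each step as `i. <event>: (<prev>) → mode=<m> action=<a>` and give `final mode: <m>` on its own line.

1. SIG_NEAR: (M_HOME) → mode=M_HOME action=lamp_flash
2. SIG_NEAR: (M_HOME) → mode=M_HOME action=lamp_flash
3. SIG_LOW: (M_HOME) → mode=M_HALT action=announce

final mode: M_HALT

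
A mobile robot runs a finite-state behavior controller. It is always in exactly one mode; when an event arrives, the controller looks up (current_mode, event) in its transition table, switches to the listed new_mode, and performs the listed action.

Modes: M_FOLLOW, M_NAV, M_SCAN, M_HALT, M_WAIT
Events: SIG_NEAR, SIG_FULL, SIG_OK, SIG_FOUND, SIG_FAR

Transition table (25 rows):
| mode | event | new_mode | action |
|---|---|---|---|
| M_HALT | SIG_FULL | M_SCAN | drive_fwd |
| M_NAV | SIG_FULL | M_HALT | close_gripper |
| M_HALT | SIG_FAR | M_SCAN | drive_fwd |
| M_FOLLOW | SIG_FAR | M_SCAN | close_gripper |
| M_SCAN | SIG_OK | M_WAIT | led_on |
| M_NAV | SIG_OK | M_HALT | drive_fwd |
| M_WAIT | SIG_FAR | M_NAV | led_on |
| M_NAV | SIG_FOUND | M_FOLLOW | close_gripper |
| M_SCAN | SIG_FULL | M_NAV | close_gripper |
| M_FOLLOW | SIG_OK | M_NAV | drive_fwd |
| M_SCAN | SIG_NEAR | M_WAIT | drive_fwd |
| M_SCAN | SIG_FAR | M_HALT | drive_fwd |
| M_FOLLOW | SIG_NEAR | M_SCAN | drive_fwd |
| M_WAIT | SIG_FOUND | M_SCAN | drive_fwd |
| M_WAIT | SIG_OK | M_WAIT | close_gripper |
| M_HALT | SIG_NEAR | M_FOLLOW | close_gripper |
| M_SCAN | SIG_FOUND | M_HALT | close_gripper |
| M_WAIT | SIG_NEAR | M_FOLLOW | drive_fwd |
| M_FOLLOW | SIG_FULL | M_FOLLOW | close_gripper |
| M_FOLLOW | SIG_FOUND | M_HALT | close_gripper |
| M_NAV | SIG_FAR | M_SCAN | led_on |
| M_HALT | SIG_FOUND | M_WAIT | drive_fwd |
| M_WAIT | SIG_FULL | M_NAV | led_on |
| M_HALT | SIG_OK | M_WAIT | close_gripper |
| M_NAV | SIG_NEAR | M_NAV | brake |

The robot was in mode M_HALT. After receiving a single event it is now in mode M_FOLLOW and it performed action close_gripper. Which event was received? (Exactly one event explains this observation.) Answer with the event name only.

SIG_NEAR

try SIG_NEAR: (M_HALT, SIG_NEAR) → (M_FOLLOW, close_gripper)  ← matches
try SIG_FULL: (M_HALT, SIG_FULL) → (M_SCAN, drive_fwd)
try SIG_OK: (M_HALT, SIG_OK) → (M_WAIT, close_gripper)
try SIG_FOUND: (M_HALT, SIG_FOUND) → (M_WAIT, drive_fwd)
try SIG_FAR: (M_HALT, SIG_FAR) → (M_SCAN, drive_fwd)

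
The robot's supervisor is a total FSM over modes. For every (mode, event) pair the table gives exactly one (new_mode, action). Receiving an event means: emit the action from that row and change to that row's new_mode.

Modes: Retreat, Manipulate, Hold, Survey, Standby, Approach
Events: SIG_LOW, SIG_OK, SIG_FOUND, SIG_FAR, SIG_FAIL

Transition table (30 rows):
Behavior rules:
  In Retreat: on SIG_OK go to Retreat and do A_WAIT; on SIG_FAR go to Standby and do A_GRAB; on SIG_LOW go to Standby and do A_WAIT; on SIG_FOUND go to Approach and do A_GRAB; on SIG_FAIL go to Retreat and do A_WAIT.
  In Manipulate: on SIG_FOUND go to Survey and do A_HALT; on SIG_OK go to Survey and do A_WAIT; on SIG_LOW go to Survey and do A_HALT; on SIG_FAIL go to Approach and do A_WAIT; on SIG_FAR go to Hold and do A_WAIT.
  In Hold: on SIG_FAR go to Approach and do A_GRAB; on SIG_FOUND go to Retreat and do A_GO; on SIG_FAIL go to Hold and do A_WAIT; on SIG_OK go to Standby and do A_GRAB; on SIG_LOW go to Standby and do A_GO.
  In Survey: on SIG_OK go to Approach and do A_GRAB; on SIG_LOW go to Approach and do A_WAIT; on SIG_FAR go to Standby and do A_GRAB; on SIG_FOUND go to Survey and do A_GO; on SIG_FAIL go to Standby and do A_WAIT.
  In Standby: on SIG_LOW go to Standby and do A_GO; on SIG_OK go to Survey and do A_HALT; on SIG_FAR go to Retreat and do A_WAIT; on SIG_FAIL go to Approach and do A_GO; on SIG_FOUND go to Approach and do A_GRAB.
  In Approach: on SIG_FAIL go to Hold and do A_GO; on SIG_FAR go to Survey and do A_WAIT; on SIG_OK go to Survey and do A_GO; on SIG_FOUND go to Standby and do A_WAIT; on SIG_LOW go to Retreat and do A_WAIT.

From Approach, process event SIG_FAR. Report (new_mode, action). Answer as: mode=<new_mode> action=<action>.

mode=Survey action=A_WAIT

current mode = Approach; filter table to that mode:
  (Approach, SIG_FAIL) → (Hold, A_GO)
  (Approach, SIG_FAR) → (Survey, A_WAIT)  ← event matches
  (Approach, SIG_OK) → (Survey, A_GO)
  (Approach, SIG_FOUND) → (Standby, A_WAIT)
  (Approach, SIG_LOW) → (Retreat, A_WAIT)
event = SIG_FAR selects (Survey, A_WAIT)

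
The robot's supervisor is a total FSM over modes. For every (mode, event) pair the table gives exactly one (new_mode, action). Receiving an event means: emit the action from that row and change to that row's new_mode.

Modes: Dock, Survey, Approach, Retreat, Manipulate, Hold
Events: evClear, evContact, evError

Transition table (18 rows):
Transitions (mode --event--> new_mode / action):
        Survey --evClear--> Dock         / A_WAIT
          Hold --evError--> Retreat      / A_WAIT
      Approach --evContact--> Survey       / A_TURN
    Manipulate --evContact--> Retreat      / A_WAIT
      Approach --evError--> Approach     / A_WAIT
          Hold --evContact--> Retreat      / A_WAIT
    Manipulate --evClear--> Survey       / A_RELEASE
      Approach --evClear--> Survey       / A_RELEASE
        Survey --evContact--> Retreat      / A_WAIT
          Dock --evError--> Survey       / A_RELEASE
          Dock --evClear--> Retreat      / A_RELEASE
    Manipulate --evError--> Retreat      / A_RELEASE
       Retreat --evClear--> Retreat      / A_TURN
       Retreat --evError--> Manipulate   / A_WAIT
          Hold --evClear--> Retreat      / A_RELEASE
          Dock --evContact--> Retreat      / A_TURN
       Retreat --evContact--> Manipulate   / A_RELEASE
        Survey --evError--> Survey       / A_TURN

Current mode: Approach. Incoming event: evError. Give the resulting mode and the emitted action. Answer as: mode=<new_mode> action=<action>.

mode=Approach action=A_WAIT

current mode = Approach; filter table to that mode:
  (Approach, evContact) → (Survey, A_TURN)
  (Approach, evError) → (Approach, A_WAIT)  ← event matches
  (Approach, evClear) → (Survey, A_RELEASE)
event = evError selects (Approach, A_WAIT)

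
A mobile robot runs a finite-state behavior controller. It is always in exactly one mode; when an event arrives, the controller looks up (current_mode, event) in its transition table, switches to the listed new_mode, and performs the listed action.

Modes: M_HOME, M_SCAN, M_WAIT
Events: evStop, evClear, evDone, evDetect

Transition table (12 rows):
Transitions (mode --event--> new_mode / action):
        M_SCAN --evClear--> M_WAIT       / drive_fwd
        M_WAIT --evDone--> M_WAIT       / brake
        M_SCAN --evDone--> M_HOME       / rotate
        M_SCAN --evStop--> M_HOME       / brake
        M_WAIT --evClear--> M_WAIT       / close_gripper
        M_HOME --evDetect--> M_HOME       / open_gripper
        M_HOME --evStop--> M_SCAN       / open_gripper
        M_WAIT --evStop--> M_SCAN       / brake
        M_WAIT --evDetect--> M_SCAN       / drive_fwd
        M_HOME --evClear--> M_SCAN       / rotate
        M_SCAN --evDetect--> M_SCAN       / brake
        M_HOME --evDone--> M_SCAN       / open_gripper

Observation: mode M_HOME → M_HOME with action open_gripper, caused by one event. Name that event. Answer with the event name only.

evDetect

try evStop: (M_HOME, evStop) → (M_SCAN, open_gripper)
try evClear: (M_HOME, evClear) → (M_SCAN, rotate)
try evDone: (M_HOME, evDone) → (M_SCAN, open_gripper)
try evDetect: (M_HOME, evDetect) → (M_HOME, open_gripper)  ← matches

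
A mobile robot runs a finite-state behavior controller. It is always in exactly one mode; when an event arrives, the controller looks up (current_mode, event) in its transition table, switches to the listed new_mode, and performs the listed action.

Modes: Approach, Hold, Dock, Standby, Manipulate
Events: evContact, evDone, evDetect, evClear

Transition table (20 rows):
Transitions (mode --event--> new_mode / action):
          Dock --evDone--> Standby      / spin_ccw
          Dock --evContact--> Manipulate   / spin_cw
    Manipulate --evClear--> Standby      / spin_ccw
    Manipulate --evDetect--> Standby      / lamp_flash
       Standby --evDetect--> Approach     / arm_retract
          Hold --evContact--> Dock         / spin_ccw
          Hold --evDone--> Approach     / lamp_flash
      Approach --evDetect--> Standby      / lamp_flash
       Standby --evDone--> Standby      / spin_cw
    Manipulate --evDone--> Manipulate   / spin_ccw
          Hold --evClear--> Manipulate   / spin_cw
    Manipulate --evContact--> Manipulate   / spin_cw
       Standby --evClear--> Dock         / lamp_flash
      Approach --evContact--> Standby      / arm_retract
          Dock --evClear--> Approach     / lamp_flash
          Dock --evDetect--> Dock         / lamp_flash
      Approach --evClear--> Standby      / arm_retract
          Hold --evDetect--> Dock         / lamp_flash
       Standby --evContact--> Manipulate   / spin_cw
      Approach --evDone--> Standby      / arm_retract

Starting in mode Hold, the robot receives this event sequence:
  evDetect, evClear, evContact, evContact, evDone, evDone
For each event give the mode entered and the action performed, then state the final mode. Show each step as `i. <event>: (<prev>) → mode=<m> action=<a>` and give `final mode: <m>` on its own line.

final mode: Manipulate

1. evDetect: (Hold) → mode=Dock action=lamp_flash
2. evClear: (Dock) → mode=Approach action=lamp_flash
3. evContact: (Approach) → mode=Standby action=arm_retract
4. evContact: (Standby) → mode=Manipulate action=spin_cw
5. evDone: (Manipulate) → mode=Manipulate action=spin_ccw
6. evDone: (Manipulate) → mode=Manipulate action=spin_ccw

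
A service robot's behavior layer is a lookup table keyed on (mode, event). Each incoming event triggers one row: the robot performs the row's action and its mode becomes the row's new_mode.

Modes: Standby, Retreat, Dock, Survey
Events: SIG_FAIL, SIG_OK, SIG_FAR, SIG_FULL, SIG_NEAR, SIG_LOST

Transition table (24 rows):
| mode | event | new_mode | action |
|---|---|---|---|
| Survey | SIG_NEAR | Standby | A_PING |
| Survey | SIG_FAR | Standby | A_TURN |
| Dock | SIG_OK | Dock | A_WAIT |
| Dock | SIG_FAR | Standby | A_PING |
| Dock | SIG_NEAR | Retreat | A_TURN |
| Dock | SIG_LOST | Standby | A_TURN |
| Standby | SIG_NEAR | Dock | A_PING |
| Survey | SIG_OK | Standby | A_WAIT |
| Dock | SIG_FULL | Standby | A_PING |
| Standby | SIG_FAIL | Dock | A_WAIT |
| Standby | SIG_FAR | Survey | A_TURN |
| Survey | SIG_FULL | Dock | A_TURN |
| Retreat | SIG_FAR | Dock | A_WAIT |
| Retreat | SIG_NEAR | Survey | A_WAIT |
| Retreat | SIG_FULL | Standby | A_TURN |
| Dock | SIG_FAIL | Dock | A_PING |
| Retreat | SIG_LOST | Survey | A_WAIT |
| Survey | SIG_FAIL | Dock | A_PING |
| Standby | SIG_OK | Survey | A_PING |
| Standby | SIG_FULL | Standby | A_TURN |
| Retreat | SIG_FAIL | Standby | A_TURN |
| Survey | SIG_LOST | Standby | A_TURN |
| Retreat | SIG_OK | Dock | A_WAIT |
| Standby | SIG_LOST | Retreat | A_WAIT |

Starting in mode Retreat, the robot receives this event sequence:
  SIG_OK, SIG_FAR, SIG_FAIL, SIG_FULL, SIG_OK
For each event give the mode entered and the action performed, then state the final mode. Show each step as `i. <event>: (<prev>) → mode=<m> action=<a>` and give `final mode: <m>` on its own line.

final mode: Survey

1. SIG_OK: (Retreat) → mode=Dock action=A_WAIT
2. SIG_FAR: (Dock) → mode=Standby action=A_PING
3. SIG_FAIL: (Standby) → mode=Dock action=A_WAIT
4. SIG_FULL: (Dock) → mode=Standby action=A_PING
5. SIG_OK: (Standby) → mode=Survey action=A_PING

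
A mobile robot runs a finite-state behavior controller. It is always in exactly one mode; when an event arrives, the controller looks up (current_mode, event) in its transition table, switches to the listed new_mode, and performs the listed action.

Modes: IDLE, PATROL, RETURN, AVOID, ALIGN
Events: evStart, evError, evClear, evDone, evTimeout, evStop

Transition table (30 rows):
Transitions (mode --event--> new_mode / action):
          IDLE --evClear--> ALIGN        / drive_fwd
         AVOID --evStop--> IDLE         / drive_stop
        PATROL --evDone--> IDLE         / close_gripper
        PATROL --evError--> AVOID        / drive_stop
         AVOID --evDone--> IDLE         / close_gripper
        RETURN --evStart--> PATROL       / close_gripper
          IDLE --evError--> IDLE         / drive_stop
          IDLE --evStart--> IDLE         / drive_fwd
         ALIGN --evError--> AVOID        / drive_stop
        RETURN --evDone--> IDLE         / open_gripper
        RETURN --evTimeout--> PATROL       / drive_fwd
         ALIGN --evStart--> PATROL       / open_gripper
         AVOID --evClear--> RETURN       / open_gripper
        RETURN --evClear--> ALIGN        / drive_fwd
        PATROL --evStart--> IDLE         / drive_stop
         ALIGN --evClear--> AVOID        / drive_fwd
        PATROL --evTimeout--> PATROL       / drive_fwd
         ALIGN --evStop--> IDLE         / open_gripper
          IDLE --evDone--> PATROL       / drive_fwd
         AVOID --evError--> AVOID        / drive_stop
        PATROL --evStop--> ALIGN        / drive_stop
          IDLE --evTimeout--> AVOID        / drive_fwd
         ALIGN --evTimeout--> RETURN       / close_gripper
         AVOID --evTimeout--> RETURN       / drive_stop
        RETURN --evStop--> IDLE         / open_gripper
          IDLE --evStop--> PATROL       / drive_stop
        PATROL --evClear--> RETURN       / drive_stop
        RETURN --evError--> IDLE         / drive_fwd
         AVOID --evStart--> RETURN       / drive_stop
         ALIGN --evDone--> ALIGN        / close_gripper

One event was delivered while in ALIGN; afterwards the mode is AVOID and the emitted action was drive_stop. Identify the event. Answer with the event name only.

try evStart: (ALIGN, evStart) → (PATROL, open_gripper)
try evError: (ALIGN, evError) → (AVOID, drive_stop)  ← matches
try evClear: (ALIGN, evClear) → (AVOID, drive_fwd)
try evDone: (ALIGN, evDone) → (ALIGN, close_gripper)
try evTimeout: (ALIGN, evTimeout) → (RETURN, close_gripper)
try evStop: (ALIGN, evStop) → (IDLE, open_gripper)

evError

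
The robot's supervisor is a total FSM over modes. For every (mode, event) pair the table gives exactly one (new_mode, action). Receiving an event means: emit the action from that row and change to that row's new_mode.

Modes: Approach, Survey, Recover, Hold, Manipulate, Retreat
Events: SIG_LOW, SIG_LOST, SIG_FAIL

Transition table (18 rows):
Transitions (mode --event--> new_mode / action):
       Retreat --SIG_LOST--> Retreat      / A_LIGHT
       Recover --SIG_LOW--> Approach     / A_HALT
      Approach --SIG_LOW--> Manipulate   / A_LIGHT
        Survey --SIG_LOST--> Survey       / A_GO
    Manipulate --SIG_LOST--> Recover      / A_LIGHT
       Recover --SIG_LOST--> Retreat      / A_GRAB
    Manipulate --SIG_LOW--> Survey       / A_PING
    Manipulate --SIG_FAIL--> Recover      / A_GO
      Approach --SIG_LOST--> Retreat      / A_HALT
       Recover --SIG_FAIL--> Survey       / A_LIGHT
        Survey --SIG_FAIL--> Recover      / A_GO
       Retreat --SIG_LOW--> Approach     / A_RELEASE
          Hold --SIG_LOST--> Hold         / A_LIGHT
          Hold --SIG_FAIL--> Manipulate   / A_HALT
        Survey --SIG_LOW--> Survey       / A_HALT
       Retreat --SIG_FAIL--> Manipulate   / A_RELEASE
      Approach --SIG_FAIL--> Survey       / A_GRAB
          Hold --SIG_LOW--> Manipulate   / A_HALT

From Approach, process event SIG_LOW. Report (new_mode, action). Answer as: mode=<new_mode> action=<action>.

mode=Manipulate action=A_LIGHT

current mode = Approach; filter table to that mode:
  (Approach, SIG_LOW) → (Manipulate, A_LIGHT)  ← event matches
  (Approach, SIG_LOST) → (Retreat, A_HALT)
  (Approach, SIG_FAIL) → (Survey, A_GRAB)
event = SIG_LOW selects (Manipulate, A_LIGHT)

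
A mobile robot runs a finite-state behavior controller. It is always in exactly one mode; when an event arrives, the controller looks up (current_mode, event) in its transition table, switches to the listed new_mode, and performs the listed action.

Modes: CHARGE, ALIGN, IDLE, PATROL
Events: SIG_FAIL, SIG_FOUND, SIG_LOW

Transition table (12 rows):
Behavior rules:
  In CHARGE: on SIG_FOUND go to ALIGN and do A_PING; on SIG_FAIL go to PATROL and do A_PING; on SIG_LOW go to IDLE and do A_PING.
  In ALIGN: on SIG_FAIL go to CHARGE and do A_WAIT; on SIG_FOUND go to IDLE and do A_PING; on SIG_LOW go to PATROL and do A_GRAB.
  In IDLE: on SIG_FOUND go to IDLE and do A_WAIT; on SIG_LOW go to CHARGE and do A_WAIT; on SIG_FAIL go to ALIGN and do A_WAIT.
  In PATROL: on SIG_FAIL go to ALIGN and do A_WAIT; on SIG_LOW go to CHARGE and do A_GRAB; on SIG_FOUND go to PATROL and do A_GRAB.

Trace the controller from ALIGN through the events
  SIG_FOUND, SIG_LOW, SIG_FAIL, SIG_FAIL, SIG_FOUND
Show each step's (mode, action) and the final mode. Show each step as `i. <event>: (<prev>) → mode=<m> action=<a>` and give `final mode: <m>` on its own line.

1. SIG_FOUND: (ALIGN) → mode=IDLE action=A_PING
2. SIG_LOW: (IDLE) → mode=CHARGE action=A_WAIT
3. SIG_FAIL: (CHARGE) → mode=PATROL action=A_PING
4. SIG_FAIL: (PATROL) → mode=ALIGN action=A_WAIT
5. SIG_FOUND: (ALIGN) → mode=IDLE action=A_PING

final mode: IDLE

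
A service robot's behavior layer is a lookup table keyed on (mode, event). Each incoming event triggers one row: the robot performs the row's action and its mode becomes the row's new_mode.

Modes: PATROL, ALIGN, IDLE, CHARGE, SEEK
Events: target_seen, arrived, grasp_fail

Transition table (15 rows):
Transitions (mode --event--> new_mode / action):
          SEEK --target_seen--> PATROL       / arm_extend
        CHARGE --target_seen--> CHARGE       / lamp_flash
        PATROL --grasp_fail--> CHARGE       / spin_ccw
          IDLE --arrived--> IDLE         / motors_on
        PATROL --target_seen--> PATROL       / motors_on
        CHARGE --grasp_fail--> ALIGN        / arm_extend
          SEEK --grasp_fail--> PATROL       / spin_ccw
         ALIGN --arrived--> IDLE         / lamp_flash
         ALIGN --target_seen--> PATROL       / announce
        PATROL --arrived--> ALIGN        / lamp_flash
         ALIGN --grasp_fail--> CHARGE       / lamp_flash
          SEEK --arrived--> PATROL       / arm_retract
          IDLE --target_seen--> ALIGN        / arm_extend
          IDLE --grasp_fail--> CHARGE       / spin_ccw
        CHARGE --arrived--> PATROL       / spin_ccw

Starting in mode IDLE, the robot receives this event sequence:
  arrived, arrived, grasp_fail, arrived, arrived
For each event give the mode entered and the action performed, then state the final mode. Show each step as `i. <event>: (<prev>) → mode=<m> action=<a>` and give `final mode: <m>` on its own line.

final mode: ALIGN

1. arrived: (IDLE) → mode=IDLE action=motors_on
2. arrived: (IDLE) → mode=IDLE action=motors_on
3. grasp_fail: (IDLE) → mode=CHARGE action=spin_ccw
4. arrived: (CHARGE) → mode=PATROL action=spin_ccw
5. arrived: (PATROL) → mode=ALIGN action=lamp_flash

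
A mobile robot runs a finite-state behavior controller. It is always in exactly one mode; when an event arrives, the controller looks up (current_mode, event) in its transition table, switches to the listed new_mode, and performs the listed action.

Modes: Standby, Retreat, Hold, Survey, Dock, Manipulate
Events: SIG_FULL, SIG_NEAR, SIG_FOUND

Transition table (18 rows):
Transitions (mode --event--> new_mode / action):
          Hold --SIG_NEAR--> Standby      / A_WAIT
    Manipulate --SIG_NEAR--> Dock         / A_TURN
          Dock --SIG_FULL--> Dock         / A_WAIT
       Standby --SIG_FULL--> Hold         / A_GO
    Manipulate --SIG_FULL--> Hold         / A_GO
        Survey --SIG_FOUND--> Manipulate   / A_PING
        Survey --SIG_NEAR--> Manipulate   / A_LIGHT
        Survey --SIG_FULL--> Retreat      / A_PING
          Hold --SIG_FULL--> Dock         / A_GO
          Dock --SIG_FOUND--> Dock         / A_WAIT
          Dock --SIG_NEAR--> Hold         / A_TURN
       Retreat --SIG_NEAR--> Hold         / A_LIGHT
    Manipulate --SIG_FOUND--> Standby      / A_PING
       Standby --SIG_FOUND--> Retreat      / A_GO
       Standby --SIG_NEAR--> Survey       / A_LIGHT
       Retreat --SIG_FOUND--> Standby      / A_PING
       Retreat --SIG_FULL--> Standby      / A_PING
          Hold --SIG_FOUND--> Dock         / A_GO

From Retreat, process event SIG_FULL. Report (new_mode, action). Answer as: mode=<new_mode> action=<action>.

mode=Standby action=A_PING

current mode = Retreat; filter table to that mode:
  (Retreat, SIG_NEAR) → (Hold, A_LIGHT)
  (Retreat, SIG_FOUND) → (Standby, A_PING)
  (Retreat, SIG_FULL) → (Standby, A_PING)  ← event matches
event = SIG_FULL selects (Standby, A_PING)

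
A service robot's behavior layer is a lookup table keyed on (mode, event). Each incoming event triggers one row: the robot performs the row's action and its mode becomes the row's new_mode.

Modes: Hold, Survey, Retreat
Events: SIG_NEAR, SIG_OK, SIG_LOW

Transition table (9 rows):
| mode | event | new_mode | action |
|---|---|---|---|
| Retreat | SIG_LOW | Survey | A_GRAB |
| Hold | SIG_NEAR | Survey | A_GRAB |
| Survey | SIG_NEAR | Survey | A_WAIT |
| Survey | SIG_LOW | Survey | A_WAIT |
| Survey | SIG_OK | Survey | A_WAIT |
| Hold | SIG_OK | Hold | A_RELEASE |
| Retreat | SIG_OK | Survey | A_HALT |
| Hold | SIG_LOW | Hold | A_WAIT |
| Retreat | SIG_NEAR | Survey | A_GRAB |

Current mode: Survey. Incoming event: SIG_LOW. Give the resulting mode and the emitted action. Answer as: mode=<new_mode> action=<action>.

current mode = Survey; filter table to that mode:
  (Survey, SIG_NEAR) → (Survey, A_WAIT)
  (Survey, SIG_LOW) → (Survey, A_WAIT)  ← event matches
  (Survey, SIG_OK) → (Survey, A_WAIT)
event = SIG_LOW selects (Survey, A_WAIT)

mode=Survey action=A_WAIT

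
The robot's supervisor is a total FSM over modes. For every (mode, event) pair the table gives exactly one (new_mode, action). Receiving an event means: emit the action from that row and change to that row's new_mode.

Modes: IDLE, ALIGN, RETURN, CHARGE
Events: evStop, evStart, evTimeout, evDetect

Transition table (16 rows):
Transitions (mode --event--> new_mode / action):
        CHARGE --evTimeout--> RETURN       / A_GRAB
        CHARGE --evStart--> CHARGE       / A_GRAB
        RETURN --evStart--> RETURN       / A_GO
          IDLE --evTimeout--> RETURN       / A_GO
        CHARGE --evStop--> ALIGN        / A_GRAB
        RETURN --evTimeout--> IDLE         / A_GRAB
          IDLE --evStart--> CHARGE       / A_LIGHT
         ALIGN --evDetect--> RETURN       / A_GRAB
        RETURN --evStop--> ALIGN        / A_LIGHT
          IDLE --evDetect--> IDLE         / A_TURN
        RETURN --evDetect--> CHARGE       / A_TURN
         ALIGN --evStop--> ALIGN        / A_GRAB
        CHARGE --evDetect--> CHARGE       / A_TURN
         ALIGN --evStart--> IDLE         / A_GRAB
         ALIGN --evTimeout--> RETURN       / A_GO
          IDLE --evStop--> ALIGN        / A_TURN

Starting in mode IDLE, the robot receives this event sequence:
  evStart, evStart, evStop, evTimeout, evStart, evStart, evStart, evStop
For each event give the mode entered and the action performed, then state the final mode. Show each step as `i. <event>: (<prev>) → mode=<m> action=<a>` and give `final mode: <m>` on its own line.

1. evStart: (IDLE) → mode=CHARGE action=A_LIGHT
2. evStart: (CHARGE) → mode=CHARGE action=A_GRAB
3. evStop: (CHARGE) → mode=ALIGN action=A_GRAB
4. evTimeout: (ALIGN) → mode=RETURN action=A_GO
5. evStart: (RETURN) → mode=RETURN action=A_GO
6. evStart: (RETURN) → mode=RETURN action=A_GO
7. evStart: (RETURN) → mode=RETURN action=A_GO
8. evStop: (RETURN) → mode=ALIGN action=A_LIGHT

final mode: ALIGN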